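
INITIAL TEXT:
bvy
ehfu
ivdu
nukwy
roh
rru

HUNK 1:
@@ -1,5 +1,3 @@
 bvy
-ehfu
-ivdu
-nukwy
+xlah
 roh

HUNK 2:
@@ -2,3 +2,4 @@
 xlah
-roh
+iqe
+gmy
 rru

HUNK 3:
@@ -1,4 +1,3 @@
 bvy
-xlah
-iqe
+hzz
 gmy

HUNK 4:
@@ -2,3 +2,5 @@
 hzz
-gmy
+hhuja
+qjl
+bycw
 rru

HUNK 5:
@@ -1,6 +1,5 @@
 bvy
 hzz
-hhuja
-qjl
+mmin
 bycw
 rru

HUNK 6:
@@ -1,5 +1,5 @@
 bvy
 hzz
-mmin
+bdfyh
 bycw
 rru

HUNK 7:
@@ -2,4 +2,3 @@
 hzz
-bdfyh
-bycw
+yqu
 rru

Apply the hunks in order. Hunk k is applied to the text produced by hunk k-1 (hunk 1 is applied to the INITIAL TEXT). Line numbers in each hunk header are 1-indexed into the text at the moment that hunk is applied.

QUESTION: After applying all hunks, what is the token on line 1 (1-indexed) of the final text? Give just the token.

Hunk 1: at line 1 remove [ehfu,ivdu,nukwy] add [xlah] -> 4 lines: bvy xlah roh rru
Hunk 2: at line 2 remove [roh] add [iqe,gmy] -> 5 lines: bvy xlah iqe gmy rru
Hunk 3: at line 1 remove [xlah,iqe] add [hzz] -> 4 lines: bvy hzz gmy rru
Hunk 4: at line 2 remove [gmy] add [hhuja,qjl,bycw] -> 6 lines: bvy hzz hhuja qjl bycw rru
Hunk 5: at line 1 remove [hhuja,qjl] add [mmin] -> 5 lines: bvy hzz mmin bycw rru
Hunk 6: at line 1 remove [mmin] add [bdfyh] -> 5 lines: bvy hzz bdfyh bycw rru
Hunk 7: at line 2 remove [bdfyh,bycw] add [yqu] -> 4 lines: bvy hzz yqu rru
Final line 1: bvy

Answer: bvy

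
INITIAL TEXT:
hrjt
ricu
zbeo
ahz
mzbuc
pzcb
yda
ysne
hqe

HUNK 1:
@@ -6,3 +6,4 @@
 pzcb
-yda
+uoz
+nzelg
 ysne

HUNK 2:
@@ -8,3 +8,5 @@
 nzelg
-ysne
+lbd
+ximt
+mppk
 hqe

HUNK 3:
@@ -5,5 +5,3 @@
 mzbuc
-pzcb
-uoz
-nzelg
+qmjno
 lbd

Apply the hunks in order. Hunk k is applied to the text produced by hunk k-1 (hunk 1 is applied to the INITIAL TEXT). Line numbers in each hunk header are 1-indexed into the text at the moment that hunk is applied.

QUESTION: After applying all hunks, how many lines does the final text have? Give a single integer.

Answer: 10

Derivation:
Hunk 1: at line 6 remove [yda] add [uoz,nzelg] -> 10 lines: hrjt ricu zbeo ahz mzbuc pzcb uoz nzelg ysne hqe
Hunk 2: at line 8 remove [ysne] add [lbd,ximt,mppk] -> 12 lines: hrjt ricu zbeo ahz mzbuc pzcb uoz nzelg lbd ximt mppk hqe
Hunk 3: at line 5 remove [pzcb,uoz,nzelg] add [qmjno] -> 10 lines: hrjt ricu zbeo ahz mzbuc qmjno lbd ximt mppk hqe
Final line count: 10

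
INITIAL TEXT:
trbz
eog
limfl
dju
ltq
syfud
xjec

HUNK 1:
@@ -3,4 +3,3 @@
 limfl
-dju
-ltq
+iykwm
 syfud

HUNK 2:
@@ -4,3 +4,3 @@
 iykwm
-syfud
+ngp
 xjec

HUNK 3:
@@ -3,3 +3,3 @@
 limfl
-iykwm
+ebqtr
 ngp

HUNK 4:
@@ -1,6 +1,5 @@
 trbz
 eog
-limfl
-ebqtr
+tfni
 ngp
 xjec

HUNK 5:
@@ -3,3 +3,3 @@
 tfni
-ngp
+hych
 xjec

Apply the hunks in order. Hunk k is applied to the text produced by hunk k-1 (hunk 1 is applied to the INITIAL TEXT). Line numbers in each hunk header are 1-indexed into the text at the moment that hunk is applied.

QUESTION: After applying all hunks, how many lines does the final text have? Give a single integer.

Hunk 1: at line 3 remove [dju,ltq] add [iykwm] -> 6 lines: trbz eog limfl iykwm syfud xjec
Hunk 2: at line 4 remove [syfud] add [ngp] -> 6 lines: trbz eog limfl iykwm ngp xjec
Hunk 3: at line 3 remove [iykwm] add [ebqtr] -> 6 lines: trbz eog limfl ebqtr ngp xjec
Hunk 4: at line 1 remove [limfl,ebqtr] add [tfni] -> 5 lines: trbz eog tfni ngp xjec
Hunk 5: at line 3 remove [ngp] add [hych] -> 5 lines: trbz eog tfni hych xjec
Final line count: 5

Answer: 5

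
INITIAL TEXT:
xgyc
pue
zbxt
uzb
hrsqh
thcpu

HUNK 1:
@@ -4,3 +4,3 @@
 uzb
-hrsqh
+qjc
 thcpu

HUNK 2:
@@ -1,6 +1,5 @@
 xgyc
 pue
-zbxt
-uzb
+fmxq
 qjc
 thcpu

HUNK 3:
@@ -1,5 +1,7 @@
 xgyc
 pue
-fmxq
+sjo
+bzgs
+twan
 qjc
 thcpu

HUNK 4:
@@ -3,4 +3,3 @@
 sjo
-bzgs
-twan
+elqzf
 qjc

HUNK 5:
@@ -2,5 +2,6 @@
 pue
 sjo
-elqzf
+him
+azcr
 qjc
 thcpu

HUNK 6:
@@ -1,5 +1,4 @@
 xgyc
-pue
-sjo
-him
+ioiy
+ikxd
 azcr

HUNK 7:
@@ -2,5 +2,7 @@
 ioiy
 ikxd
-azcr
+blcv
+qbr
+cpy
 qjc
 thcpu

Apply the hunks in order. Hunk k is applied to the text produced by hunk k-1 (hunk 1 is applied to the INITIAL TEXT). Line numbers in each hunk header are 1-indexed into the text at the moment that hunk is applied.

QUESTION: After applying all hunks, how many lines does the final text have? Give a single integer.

Hunk 1: at line 4 remove [hrsqh] add [qjc] -> 6 lines: xgyc pue zbxt uzb qjc thcpu
Hunk 2: at line 1 remove [zbxt,uzb] add [fmxq] -> 5 lines: xgyc pue fmxq qjc thcpu
Hunk 3: at line 1 remove [fmxq] add [sjo,bzgs,twan] -> 7 lines: xgyc pue sjo bzgs twan qjc thcpu
Hunk 4: at line 3 remove [bzgs,twan] add [elqzf] -> 6 lines: xgyc pue sjo elqzf qjc thcpu
Hunk 5: at line 2 remove [elqzf] add [him,azcr] -> 7 lines: xgyc pue sjo him azcr qjc thcpu
Hunk 6: at line 1 remove [pue,sjo,him] add [ioiy,ikxd] -> 6 lines: xgyc ioiy ikxd azcr qjc thcpu
Hunk 7: at line 2 remove [azcr] add [blcv,qbr,cpy] -> 8 lines: xgyc ioiy ikxd blcv qbr cpy qjc thcpu
Final line count: 8

Answer: 8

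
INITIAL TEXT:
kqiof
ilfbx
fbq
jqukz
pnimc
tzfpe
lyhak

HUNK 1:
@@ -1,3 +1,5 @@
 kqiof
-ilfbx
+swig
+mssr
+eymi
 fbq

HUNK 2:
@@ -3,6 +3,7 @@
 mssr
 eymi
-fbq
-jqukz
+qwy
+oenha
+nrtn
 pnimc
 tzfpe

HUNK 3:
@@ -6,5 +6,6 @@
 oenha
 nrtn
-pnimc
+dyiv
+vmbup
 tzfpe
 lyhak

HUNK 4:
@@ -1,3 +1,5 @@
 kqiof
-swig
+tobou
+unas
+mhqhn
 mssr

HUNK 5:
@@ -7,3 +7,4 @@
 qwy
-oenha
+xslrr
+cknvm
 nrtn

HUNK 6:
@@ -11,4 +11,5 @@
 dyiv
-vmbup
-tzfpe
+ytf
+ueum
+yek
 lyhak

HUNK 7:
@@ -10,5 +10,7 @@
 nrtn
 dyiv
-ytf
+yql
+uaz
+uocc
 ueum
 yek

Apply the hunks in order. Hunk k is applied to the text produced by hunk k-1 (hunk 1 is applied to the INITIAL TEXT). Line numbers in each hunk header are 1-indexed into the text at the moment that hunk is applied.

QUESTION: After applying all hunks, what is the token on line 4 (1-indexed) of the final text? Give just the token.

Answer: mhqhn

Derivation:
Hunk 1: at line 1 remove [ilfbx] add [swig,mssr,eymi] -> 9 lines: kqiof swig mssr eymi fbq jqukz pnimc tzfpe lyhak
Hunk 2: at line 3 remove [fbq,jqukz] add [qwy,oenha,nrtn] -> 10 lines: kqiof swig mssr eymi qwy oenha nrtn pnimc tzfpe lyhak
Hunk 3: at line 6 remove [pnimc] add [dyiv,vmbup] -> 11 lines: kqiof swig mssr eymi qwy oenha nrtn dyiv vmbup tzfpe lyhak
Hunk 4: at line 1 remove [swig] add [tobou,unas,mhqhn] -> 13 lines: kqiof tobou unas mhqhn mssr eymi qwy oenha nrtn dyiv vmbup tzfpe lyhak
Hunk 5: at line 7 remove [oenha] add [xslrr,cknvm] -> 14 lines: kqiof tobou unas mhqhn mssr eymi qwy xslrr cknvm nrtn dyiv vmbup tzfpe lyhak
Hunk 6: at line 11 remove [vmbup,tzfpe] add [ytf,ueum,yek] -> 15 lines: kqiof tobou unas mhqhn mssr eymi qwy xslrr cknvm nrtn dyiv ytf ueum yek lyhak
Hunk 7: at line 10 remove [ytf] add [yql,uaz,uocc] -> 17 lines: kqiof tobou unas mhqhn mssr eymi qwy xslrr cknvm nrtn dyiv yql uaz uocc ueum yek lyhak
Final line 4: mhqhn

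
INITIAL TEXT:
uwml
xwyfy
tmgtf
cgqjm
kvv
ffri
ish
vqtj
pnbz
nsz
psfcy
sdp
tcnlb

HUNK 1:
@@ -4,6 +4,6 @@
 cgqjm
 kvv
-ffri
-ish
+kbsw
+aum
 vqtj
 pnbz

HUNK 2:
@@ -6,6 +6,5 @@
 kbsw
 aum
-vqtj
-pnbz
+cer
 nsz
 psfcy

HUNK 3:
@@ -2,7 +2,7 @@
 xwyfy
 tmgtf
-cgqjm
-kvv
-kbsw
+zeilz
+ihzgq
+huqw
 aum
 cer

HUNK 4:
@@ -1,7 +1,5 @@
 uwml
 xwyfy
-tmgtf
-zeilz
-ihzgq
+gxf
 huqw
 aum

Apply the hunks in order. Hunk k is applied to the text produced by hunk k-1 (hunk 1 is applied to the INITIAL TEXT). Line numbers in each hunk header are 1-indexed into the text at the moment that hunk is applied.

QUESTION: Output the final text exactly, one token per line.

Hunk 1: at line 4 remove [ffri,ish] add [kbsw,aum] -> 13 lines: uwml xwyfy tmgtf cgqjm kvv kbsw aum vqtj pnbz nsz psfcy sdp tcnlb
Hunk 2: at line 6 remove [vqtj,pnbz] add [cer] -> 12 lines: uwml xwyfy tmgtf cgqjm kvv kbsw aum cer nsz psfcy sdp tcnlb
Hunk 3: at line 2 remove [cgqjm,kvv,kbsw] add [zeilz,ihzgq,huqw] -> 12 lines: uwml xwyfy tmgtf zeilz ihzgq huqw aum cer nsz psfcy sdp tcnlb
Hunk 4: at line 1 remove [tmgtf,zeilz,ihzgq] add [gxf] -> 10 lines: uwml xwyfy gxf huqw aum cer nsz psfcy sdp tcnlb

Answer: uwml
xwyfy
gxf
huqw
aum
cer
nsz
psfcy
sdp
tcnlb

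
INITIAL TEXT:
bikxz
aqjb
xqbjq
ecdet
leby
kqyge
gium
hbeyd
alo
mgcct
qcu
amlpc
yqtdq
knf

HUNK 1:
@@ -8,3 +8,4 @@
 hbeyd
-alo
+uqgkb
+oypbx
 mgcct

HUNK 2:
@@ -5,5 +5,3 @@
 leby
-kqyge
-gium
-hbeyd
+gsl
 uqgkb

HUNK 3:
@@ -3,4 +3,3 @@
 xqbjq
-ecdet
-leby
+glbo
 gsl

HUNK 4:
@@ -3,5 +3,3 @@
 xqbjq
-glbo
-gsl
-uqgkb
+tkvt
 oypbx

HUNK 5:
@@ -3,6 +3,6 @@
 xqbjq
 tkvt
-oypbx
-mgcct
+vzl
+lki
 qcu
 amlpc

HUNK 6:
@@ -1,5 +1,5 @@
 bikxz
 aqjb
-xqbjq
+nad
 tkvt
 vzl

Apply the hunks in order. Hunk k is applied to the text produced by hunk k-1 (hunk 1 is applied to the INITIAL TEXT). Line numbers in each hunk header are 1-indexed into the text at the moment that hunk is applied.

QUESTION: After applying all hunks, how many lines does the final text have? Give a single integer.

Hunk 1: at line 8 remove [alo] add [uqgkb,oypbx] -> 15 lines: bikxz aqjb xqbjq ecdet leby kqyge gium hbeyd uqgkb oypbx mgcct qcu amlpc yqtdq knf
Hunk 2: at line 5 remove [kqyge,gium,hbeyd] add [gsl] -> 13 lines: bikxz aqjb xqbjq ecdet leby gsl uqgkb oypbx mgcct qcu amlpc yqtdq knf
Hunk 3: at line 3 remove [ecdet,leby] add [glbo] -> 12 lines: bikxz aqjb xqbjq glbo gsl uqgkb oypbx mgcct qcu amlpc yqtdq knf
Hunk 4: at line 3 remove [glbo,gsl,uqgkb] add [tkvt] -> 10 lines: bikxz aqjb xqbjq tkvt oypbx mgcct qcu amlpc yqtdq knf
Hunk 5: at line 3 remove [oypbx,mgcct] add [vzl,lki] -> 10 lines: bikxz aqjb xqbjq tkvt vzl lki qcu amlpc yqtdq knf
Hunk 6: at line 1 remove [xqbjq] add [nad] -> 10 lines: bikxz aqjb nad tkvt vzl lki qcu amlpc yqtdq knf
Final line count: 10

Answer: 10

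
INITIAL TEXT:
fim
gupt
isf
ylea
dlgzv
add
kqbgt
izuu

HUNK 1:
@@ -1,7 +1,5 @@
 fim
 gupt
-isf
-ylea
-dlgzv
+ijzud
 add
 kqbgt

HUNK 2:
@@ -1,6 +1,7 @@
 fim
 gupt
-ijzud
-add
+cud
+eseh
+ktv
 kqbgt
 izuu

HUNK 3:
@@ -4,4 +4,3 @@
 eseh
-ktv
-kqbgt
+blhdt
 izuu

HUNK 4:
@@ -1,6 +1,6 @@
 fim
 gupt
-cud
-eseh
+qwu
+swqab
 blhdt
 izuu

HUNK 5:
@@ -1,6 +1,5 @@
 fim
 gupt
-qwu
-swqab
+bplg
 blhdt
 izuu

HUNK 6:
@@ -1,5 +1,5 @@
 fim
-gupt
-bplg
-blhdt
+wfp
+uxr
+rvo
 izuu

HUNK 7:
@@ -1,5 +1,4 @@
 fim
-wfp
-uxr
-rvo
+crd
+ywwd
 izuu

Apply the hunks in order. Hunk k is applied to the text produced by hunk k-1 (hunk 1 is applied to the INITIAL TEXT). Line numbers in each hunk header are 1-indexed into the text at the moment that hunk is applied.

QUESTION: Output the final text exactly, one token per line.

Hunk 1: at line 1 remove [isf,ylea,dlgzv] add [ijzud] -> 6 lines: fim gupt ijzud add kqbgt izuu
Hunk 2: at line 1 remove [ijzud,add] add [cud,eseh,ktv] -> 7 lines: fim gupt cud eseh ktv kqbgt izuu
Hunk 3: at line 4 remove [ktv,kqbgt] add [blhdt] -> 6 lines: fim gupt cud eseh blhdt izuu
Hunk 4: at line 1 remove [cud,eseh] add [qwu,swqab] -> 6 lines: fim gupt qwu swqab blhdt izuu
Hunk 5: at line 1 remove [qwu,swqab] add [bplg] -> 5 lines: fim gupt bplg blhdt izuu
Hunk 6: at line 1 remove [gupt,bplg,blhdt] add [wfp,uxr,rvo] -> 5 lines: fim wfp uxr rvo izuu
Hunk 7: at line 1 remove [wfp,uxr,rvo] add [crd,ywwd] -> 4 lines: fim crd ywwd izuu

Answer: fim
crd
ywwd
izuu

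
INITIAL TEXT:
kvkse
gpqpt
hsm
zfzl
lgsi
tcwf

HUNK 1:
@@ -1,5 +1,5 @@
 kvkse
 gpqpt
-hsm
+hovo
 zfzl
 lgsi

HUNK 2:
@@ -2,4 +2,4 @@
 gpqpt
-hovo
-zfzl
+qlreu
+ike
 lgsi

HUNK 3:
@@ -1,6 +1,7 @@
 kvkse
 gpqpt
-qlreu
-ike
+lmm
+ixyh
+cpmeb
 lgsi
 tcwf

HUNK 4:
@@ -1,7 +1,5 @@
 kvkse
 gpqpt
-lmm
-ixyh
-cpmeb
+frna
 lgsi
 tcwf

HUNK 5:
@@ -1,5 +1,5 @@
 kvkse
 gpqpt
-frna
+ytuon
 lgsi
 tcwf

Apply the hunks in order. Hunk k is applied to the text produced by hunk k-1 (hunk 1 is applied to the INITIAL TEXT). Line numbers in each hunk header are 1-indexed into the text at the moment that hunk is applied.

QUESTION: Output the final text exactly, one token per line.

Answer: kvkse
gpqpt
ytuon
lgsi
tcwf

Derivation:
Hunk 1: at line 1 remove [hsm] add [hovo] -> 6 lines: kvkse gpqpt hovo zfzl lgsi tcwf
Hunk 2: at line 2 remove [hovo,zfzl] add [qlreu,ike] -> 6 lines: kvkse gpqpt qlreu ike lgsi tcwf
Hunk 3: at line 1 remove [qlreu,ike] add [lmm,ixyh,cpmeb] -> 7 lines: kvkse gpqpt lmm ixyh cpmeb lgsi tcwf
Hunk 4: at line 1 remove [lmm,ixyh,cpmeb] add [frna] -> 5 lines: kvkse gpqpt frna lgsi tcwf
Hunk 5: at line 1 remove [frna] add [ytuon] -> 5 lines: kvkse gpqpt ytuon lgsi tcwf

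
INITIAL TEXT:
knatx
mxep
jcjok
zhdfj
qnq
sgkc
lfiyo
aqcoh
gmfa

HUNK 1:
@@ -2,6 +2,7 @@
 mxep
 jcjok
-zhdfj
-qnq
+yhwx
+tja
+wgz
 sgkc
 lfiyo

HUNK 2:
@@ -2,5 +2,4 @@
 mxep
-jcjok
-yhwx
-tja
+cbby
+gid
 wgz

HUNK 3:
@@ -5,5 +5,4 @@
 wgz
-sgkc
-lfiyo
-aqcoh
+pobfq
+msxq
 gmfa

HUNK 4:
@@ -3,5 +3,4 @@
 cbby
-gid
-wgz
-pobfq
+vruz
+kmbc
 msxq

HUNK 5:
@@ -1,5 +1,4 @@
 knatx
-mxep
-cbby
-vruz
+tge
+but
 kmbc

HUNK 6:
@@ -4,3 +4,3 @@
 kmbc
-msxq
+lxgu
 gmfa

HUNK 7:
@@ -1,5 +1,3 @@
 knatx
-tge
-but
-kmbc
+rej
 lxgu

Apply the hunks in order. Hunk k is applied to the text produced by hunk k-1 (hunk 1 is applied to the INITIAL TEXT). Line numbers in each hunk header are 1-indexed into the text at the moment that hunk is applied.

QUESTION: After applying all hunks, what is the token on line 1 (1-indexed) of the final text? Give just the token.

Answer: knatx

Derivation:
Hunk 1: at line 2 remove [zhdfj,qnq] add [yhwx,tja,wgz] -> 10 lines: knatx mxep jcjok yhwx tja wgz sgkc lfiyo aqcoh gmfa
Hunk 2: at line 2 remove [jcjok,yhwx,tja] add [cbby,gid] -> 9 lines: knatx mxep cbby gid wgz sgkc lfiyo aqcoh gmfa
Hunk 3: at line 5 remove [sgkc,lfiyo,aqcoh] add [pobfq,msxq] -> 8 lines: knatx mxep cbby gid wgz pobfq msxq gmfa
Hunk 4: at line 3 remove [gid,wgz,pobfq] add [vruz,kmbc] -> 7 lines: knatx mxep cbby vruz kmbc msxq gmfa
Hunk 5: at line 1 remove [mxep,cbby,vruz] add [tge,but] -> 6 lines: knatx tge but kmbc msxq gmfa
Hunk 6: at line 4 remove [msxq] add [lxgu] -> 6 lines: knatx tge but kmbc lxgu gmfa
Hunk 7: at line 1 remove [tge,but,kmbc] add [rej] -> 4 lines: knatx rej lxgu gmfa
Final line 1: knatx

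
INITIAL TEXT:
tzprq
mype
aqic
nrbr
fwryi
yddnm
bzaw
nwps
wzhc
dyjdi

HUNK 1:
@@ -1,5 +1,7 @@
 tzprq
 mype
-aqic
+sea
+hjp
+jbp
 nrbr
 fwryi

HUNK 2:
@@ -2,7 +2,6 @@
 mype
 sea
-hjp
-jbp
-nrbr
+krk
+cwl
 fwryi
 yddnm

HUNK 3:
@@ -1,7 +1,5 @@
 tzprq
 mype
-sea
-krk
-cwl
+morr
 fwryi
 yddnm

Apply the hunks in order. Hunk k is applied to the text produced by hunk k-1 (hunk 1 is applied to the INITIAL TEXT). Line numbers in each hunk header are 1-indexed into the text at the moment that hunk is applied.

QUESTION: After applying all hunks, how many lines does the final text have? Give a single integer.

Answer: 9

Derivation:
Hunk 1: at line 1 remove [aqic] add [sea,hjp,jbp] -> 12 lines: tzprq mype sea hjp jbp nrbr fwryi yddnm bzaw nwps wzhc dyjdi
Hunk 2: at line 2 remove [hjp,jbp,nrbr] add [krk,cwl] -> 11 lines: tzprq mype sea krk cwl fwryi yddnm bzaw nwps wzhc dyjdi
Hunk 3: at line 1 remove [sea,krk,cwl] add [morr] -> 9 lines: tzprq mype morr fwryi yddnm bzaw nwps wzhc dyjdi
Final line count: 9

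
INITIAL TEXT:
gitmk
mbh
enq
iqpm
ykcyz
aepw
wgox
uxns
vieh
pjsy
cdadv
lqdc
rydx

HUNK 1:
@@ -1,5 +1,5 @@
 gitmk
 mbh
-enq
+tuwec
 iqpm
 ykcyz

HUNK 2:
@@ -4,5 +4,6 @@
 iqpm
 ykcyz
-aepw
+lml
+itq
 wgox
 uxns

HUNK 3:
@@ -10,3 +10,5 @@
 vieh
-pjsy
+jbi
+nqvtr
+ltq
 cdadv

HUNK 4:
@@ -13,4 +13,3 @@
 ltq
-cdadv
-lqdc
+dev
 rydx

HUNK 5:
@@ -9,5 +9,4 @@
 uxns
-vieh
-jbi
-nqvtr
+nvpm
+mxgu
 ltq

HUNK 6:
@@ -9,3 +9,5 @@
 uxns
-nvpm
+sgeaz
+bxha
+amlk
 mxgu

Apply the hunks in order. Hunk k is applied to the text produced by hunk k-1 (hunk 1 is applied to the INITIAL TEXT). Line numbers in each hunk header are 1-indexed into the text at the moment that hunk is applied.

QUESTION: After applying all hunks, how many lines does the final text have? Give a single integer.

Hunk 1: at line 1 remove [enq] add [tuwec] -> 13 lines: gitmk mbh tuwec iqpm ykcyz aepw wgox uxns vieh pjsy cdadv lqdc rydx
Hunk 2: at line 4 remove [aepw] add [lml,itq] -> 14 lines: gitmk mbh tuwec iqpm ykcyz lml itq wgox uxns vieh pjsy cdadv lqdc rydx
Hunk 3: at line 10 remove [pjsy] add [jbi,nqvtr,ltq] -> 16 lines: gitmk mbh tuwec iqpm ykcyz lml itq wgox uxns vieh jbi nqvtr ltq cdadv lqdc rydx
Hunk 4: at line 13 remove [cdadv,lqdc] add [dev] -> 15 lines: gitmk mbh tuwec iqpm ykcyz lml itq wgox uxns vieh jbi nqvtr ltq dev rydx
Hunk 5: at line 9 remove [vieh,jbi,nqvtr] add [nvpm,mxgu] -> 14 lines: gitmk mbh tuwec iqpm ykcyz lml itq wgox uxns nvpm mxgu ltq dev rydx
Hunk 6: at line 9 remove [nvpm] add [sgeaz,bxha,amlk] -> 16 lines: gitmk mbh tuwec iqpm ykcyz lml itq wgox uxns sgeaz bxha amlk mxgu ltq dev rydx
Final line count: 16

Answer: 16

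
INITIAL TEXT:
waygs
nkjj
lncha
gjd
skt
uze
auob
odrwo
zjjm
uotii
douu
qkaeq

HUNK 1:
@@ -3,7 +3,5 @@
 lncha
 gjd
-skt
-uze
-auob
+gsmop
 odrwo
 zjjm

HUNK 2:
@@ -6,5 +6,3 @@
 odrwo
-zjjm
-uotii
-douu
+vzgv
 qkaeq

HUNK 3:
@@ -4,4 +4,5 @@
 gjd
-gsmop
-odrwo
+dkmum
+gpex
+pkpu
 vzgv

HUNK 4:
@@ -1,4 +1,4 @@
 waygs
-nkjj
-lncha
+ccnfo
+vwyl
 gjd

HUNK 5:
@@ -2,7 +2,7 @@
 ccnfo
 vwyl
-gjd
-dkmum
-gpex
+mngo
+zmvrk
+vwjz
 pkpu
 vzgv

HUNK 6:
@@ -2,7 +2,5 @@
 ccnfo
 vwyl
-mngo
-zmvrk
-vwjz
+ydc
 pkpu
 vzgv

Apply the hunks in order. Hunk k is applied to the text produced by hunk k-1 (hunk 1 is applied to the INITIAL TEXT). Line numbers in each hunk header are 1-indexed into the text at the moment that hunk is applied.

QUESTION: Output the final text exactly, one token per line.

Answer: waygs
ccnfo
vwyl
ydc
pkpu
vzgv
qkaeq

Derivation:
Hunk 1: at line 3 remove [skt,uze,auob] add [gsmop] -> 10 lines: waygs nkjj lncha gjd gsmop odrwo zjjm uotii douu qkaeq
Hunk 2: at line 6 remove [zjjm,uotii,douu] add [vzgv] -> 8 lines: waygs nkjj lncha gjd gsmop odrwo vzgv qkaeq
Hunk 3: at line 4 remove [gsmop,odrwo] add [dkmum,gpex,pkpu] -> 9 lines: waygs nkjj lncha gjd dkmum gpex pkpu vzgv qkaeq
Hunk 4: at line 1 remove [nkjj,lncha] add [ccnfo,vwyl] -> 9 lines: waygs ccnfo vwyl gjd dkmum gpex pkpu vzgv qkaeq
Hunk 5: at line 2 remove [gjd,dkmum,gpex] add [mngo,zmvrk,vwjz] -> 9 lines: waygs ccnfo vwyl mngo zmvrk vwjz pkpu vzgv qkaeq
Hunk 6: at line 2 remove [mngo,zmvrk,vwjz] add [ydc] -> 7 lines: waygs ccnfo vwyl ydc pkpu vzgv qkaeq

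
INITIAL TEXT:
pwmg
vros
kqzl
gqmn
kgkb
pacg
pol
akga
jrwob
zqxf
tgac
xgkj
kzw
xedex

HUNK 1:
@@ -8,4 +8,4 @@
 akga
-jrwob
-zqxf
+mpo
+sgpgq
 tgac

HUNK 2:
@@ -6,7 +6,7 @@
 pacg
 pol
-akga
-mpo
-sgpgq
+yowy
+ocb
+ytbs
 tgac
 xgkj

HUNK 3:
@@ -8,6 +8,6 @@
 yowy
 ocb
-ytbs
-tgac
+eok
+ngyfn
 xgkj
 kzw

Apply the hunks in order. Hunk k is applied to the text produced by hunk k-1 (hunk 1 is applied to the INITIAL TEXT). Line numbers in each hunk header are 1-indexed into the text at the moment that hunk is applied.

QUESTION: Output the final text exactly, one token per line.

Hunk 1: at line 8 remove [jrwob,zqxf] add [mpo,sgpgq] -> 14 lines: pwmg vros kqzl gqmn kgkb pacg pol akga mpo sgpgq tgac xgkj kzw xedex
Hunk 2: at line 6 remove [akga,mpo,sgpgq] add [yowy,ocb,ytbs] -> 14 lines: pwmg vros kqzl gqmn kgkb pacg pol yowy ocb ytbs tgac xgkj kzw xedex
Hunk 3: at line 8 remove [ytbs,tgac] add [eok,ngyfn] -> 14 lines: pwmg vros kqzl gqmn kgkb pacg pol yowy ocb eok ngyfn xgkj kzw xedex

Answer: pwmg
vros
kqzl
gqmn
kgkb
pacg
pol
yowy
ocb
eok
ngyfn
xgkj
kzw
xedex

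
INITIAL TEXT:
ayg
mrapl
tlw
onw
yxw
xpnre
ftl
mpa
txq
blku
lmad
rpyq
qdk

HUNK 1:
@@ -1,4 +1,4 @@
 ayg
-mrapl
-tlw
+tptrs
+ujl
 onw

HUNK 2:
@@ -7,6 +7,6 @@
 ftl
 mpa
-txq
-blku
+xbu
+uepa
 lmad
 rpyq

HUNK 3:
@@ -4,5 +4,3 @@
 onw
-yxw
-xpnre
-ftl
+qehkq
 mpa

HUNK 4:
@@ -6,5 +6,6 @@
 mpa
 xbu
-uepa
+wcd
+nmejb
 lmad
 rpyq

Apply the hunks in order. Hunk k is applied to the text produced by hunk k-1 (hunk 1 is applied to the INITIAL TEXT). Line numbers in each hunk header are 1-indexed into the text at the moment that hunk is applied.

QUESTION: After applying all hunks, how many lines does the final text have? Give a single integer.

Answer: 12

Derivation:
Hunk 1: at line 1 remove [mrapl,tlw] add [tptrs,ujl] -> 13 lines: ayg tptrs ujl onw yxw xpnre ftl mpa txq blku lmad rpyq qdk
Hunk 2: at line 7 remove [txq,blku] add [xbu,uepa] -> 13 lines: ayg tptrs ujl onw yxw xpnre ftl mpa xbu uepa lmad rpyq qdk
Hunk 3: at line 4 remove [yxw,xpnre,ftl] add [qehkq] -> 11 lines: ayg tptrs ujl onw qehkq mpa xbu uepa lmad rpyq qdk
Hunk 4: at line 6 remove [uepa] add [wcd,nmejb] -> 12 lines: ayg tptrs ujl onw qehkq mpa xbu wcd nmejb lmad rpyq qdk
Final line count: 12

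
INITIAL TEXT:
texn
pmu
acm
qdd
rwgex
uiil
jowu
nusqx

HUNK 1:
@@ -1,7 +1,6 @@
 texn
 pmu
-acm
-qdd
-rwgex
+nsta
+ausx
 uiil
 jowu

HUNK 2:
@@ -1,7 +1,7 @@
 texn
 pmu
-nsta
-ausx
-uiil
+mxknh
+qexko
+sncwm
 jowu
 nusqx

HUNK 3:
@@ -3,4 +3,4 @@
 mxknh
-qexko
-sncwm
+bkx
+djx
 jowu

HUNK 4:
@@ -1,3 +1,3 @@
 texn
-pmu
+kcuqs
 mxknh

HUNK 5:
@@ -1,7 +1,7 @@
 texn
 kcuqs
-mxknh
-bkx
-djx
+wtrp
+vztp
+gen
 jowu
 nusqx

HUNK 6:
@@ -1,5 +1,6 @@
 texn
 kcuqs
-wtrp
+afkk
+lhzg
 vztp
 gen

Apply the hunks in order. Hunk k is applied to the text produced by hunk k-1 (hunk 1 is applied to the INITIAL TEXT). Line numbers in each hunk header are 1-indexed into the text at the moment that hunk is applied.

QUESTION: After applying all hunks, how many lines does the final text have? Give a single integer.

Hunk 1: at line 1 remove [acm,qdd,rwgex] add [nsta,ausx] -> 7 lines: texn pmu nsta ausx uiil jowu nusqx
Hunk 2: at line 1 remove [nsta,ausx,uiil] add [mxknh,qexko,sncwm] -> 7 lines: texn pmu mxknh qexko sncwm jowu nusqx
Hunk 3: at line 3 remove [qexko,sncwm] add [bkx,djx] -> 7 lines: texn pmu mxknh bkx djx jowu nusqx
Hunk 4: at line 1 remove [pmu] add [kcuqs] -> 7 lines: texn kcuqs mxknh bkx djx jowu nusqx
Hunk 5: at line 1 remove [mxknh,bkx,djx] add [wtrp,vztp,gen] -> 7 lines: texn kcuqs wtrp vztp gen jowu nusqx
Hunk 6: at line 1 remove [wtrp] add [afkk,lhzg] -> 8 lines: texn kcuqs afkk lhzg vztp gen jowu nusqx
Final line count: 8

Answer: 8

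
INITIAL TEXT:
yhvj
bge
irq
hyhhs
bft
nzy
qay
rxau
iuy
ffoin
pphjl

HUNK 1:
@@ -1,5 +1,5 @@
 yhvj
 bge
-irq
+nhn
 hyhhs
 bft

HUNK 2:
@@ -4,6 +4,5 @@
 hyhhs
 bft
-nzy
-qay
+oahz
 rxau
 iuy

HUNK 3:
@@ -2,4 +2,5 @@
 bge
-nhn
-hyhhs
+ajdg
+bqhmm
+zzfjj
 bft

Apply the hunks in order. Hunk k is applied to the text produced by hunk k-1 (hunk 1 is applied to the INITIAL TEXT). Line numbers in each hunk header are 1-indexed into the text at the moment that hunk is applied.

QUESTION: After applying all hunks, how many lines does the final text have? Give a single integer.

Hunk 1: at line 1 remove [irq] add [nhn] -> 11 lines: yhvj bge nhn hyhhs bft nzy qay rxau iuy ffoin pphjl
Hunk 2: at line 4 remove [nzy,qay] add [oahz] -> 10 lines: yhvj bge nhn hyhhs bft oahz rxau iuy ffoin pphjl
Hunk 3: at line 2 remove [nhn,hyhhs] add [ajdg,bqhmm,zzfjj] -> 11 lines: yhvj bge ajdg bqhmm zzfjj bft oahz rxau iuy ffoin pphjl
Final line count: 11

Answer: 11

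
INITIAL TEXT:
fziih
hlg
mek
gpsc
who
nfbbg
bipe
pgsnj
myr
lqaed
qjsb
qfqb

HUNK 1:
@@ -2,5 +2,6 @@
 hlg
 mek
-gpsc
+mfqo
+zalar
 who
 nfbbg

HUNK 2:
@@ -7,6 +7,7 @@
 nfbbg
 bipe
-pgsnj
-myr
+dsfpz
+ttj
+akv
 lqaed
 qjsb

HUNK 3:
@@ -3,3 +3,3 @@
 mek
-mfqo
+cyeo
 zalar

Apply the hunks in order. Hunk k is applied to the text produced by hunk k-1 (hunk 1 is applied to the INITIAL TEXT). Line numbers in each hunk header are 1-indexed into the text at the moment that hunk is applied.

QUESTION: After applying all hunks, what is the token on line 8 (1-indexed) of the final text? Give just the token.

Answer: bipe

Derivation:
Hunk 1: at line 2 remove [gpsc] add [mfqo,zalar] -> 13 lines: fziih hlg mek mfqo zalar who nfbbg bipe pgsnj myr lqaed qjsb qfqb
Hunk 2: at line 7 remove [pgsnj,myr] add [dsfpz,ttj,akv] -> 14 lines: fziih hlg mek mfqo zalar who nfbbg bipe dsfpz ttj akv lqaed qjsb qfqb
Hunk 3: at line 3 remove [mfqo] add [cyeo] -> 14 lines: fziih hlg mek cyeo zalar who nfbbg bipe dsfpz ttj akv lqaed qjsb qfqb
Final line 8: bipe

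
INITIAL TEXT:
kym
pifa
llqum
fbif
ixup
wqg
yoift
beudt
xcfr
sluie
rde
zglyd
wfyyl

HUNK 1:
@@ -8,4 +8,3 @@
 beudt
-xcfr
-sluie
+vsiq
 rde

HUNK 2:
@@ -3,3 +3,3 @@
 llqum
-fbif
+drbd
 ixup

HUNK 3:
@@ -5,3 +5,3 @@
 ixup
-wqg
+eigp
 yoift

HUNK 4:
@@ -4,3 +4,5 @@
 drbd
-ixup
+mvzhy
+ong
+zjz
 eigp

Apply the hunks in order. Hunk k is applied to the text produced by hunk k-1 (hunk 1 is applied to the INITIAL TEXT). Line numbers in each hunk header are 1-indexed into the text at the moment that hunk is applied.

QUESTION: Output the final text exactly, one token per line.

Hunk 1: at line 8 remove [xcfr,sluie] add [vsiq] -> 12 lines: kym pifa llqum fbif ixup wqg yoift beudt vsiq rde zglyd wfyyl
Hunk 2: at line 3 remove [fbif] add [drbd] -> 12 lines: kym pifa llqum drbd ixup wqg yoift beudt vsiq rde zglyd wfyyl
Hunk 3: at line 5 remove [wqg] add [eigp] -> 12 lines: kym pifa llqum drbd ixup eigp yoift beudt vsiq rde zglyd wfyyl
Hunk 4: at line 4 remove [ixup] add [mvzhy,ong,zjz] -> 14 lines: kym pifa llqum drbd mvzhy ong zjz eigp yoift beudt vsiq rde zglyd wfyyl

Answer: kym
pifa
llqum
drbd
mvzhy
ong
zjz
eigp
yoift
beudt
vsiq
rde
zglyd
wfyyl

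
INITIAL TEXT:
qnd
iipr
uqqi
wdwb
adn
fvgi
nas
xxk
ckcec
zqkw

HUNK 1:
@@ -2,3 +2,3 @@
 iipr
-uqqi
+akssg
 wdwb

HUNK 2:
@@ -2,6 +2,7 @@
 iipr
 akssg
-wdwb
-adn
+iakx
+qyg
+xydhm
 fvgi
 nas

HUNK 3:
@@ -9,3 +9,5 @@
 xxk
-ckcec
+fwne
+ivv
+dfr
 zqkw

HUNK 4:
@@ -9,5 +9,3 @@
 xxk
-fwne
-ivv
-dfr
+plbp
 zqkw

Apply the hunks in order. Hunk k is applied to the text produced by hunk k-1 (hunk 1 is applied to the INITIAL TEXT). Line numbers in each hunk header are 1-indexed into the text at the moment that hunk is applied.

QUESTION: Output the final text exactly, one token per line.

Hunk 1: at line 2 remove [uqqi] add [akssg] -> 10 lines: qnd iipr akssg wdwb adn fvgi nas xxk ckcec zqkw
Hunk 2: at line 2 remove [wdwb,adn] add [iakx,qyg,xydhm] -> 11 lines: qnd iipr akssg iakx qyg xydhm fvgi nas xxk ckcec zqkw
Hunk 3: at line 9 remove [ckcec] add [fwne,ivv,dfr] -> 13 lines: qnd iipr akssg iakx qyg xydhm fvgi nas xxk fwne ivv dfr zqkw
Hunk 4: at line 9 remove [fwne,ivv,dfr] add [plbp] -> 11 lines: qnd iipr akssg iakx qyg xydhm fvgi nas xxk plbp zqkw

Answer: qnd
iipr
akssg
iakx
qyg
xydhm
fvgi
nas
xxk
plbp
zqkw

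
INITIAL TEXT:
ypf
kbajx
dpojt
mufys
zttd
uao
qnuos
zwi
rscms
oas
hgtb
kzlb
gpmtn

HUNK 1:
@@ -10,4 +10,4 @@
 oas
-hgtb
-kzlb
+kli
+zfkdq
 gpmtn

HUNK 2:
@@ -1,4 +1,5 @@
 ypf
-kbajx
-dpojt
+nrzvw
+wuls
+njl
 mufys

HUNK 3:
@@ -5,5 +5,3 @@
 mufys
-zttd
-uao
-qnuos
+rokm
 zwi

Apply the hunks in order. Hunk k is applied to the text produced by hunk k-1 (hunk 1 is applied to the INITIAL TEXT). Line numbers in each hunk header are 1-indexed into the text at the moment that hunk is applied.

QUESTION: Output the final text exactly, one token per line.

Answer: ypf
nrzvw
wuls
njl
mufys
rokm
zwi
rscms
oas
kli
zfkdq
gpmtn

Derivation:
Hunk 1: at line 10 remove [hgtb,kzlb] add [kli,zfkdq] -> 13 lines: ypf kbajx dpojt mufys zttd uao qnuos zwi rscms oas kli zfkdq gpmtn
Hunk 2: at line 1 remove [kbajx,dpojt] add [nrzvw,wuls,njl] -> 14 lines: ypf nrzvw wuls njl mufys zttd uao qnuos zwi rscms oas kli zfkdq gpmtn
Hunk 3: at line 5 remove [zttd,uao,qnuos] add [rokm] -> 12 lines: ypf nrzvw wuls njl mufys rokm zwi rscms oas kli zfkdq gpmtn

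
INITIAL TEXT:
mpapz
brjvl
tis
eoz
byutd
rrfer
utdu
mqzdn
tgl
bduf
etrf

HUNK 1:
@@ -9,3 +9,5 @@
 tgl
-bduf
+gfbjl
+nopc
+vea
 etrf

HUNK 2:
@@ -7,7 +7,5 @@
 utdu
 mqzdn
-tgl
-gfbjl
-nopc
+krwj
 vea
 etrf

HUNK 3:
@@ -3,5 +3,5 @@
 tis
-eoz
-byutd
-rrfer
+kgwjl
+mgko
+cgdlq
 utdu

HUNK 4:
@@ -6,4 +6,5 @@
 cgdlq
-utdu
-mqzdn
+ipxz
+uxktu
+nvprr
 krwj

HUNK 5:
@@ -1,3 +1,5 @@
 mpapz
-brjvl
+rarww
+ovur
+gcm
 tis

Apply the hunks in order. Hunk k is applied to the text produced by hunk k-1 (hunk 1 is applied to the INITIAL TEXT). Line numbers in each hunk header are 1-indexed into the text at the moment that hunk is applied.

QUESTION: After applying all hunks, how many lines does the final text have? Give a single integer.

Hunk 1: at line 9 remove [bduf] add [gfbjl,nopc,vea] -> 13 lines: mpapz brjvl tis eoz byutd rrfer utdu mqzdn tgl gfbjl nopc vea etrf
Hunk 2: at line 7 remove [tgl,gfbjl,nopc] add [krwj] -> 11 lines: mpapz brjvl tis eoz byutd rrfer utdu mqzdn krwj vea etrf
Hunk 3: at line 3 remove [eoz,byutd,rrfer] add [kgwjl,mgko,cgdlq] -> 11 lines: mpapz brjvl tis kgwjl mgko cgdlq utdu mqzdn krwj vea etrf
Hunk 4: at line 6 remove [utdu,mqzdn] add [ipxz,uxktu,nvprr] -> 12 lines: mpapz brjvl tis kgwjl mgko cgdlq ipxz uxktu nvprr krwj vea etrf
Hunk 5: at line 1 remove [brjvl] add [rarww,ovur,gcm] -> 14 lines: mpapz rarww ovur gcm tis kgwjl mgko cgdlq ipxz uxktu nvprr krwj vea etrf
Final line count: 14

Answer: 14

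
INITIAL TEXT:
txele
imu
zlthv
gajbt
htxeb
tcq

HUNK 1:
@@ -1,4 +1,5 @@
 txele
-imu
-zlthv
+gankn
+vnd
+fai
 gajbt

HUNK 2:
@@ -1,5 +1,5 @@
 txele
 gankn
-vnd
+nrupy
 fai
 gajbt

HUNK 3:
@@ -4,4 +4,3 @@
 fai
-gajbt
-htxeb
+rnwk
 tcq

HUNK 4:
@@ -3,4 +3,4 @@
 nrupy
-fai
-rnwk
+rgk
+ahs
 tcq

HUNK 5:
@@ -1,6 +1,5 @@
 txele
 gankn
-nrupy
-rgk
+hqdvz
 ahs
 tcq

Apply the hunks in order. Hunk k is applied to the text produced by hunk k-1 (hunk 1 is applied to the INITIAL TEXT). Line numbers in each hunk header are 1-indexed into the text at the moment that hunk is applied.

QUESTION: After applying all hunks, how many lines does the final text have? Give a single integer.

Hunk 1: at line 1 remove [imu,zlthv] add [gankn,vnd,fai] -> 7 lines: txele gankn vnd fai gajbt htxeb tcq
Hunk 2: at line 1 remove [vnd] add [nrupy] -> 7 lines: txele gankn nrupy fai gajbt htxeb tcq
Hunk 3: at line 4 remove [gajbt,htxeb] add [rnwk] -> 6 lines: txele gankn nrupy fai rnwk tcq
Hunk 4: at line 3 remove [fai,rnwk] add [rgk,ahs] -> 6 lines: txele gankn nrupy rgk ahs tcq
Hunk 5: at line 1 remove [nrupy,rgk] add [hqdvz] -> 5 lines: txele gankn hqdvz ahs tcq
Final line count: 5

Answer: 5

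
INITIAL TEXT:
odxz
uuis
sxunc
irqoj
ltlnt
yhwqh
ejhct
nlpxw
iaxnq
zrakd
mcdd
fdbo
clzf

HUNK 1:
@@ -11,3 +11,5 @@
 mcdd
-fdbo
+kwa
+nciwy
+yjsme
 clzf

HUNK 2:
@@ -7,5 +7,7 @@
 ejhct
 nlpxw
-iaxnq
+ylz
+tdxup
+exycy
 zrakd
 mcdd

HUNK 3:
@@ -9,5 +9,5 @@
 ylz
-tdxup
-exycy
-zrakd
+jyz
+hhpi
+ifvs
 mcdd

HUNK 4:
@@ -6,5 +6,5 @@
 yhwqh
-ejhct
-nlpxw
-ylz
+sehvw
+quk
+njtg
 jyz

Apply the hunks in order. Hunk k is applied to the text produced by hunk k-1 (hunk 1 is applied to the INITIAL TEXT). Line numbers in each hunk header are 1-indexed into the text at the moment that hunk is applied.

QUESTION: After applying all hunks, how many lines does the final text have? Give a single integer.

Answer: 17

Derivation:
Hunk 1: at line 11 remove [fdbo] add [kwa,nciwy,yjsme] -> 15 lines: odxz uuis sxunc irqoj ltlnt yhwqh ejhct nlpxw iaxnq zrakd mcdd kwa nciwy yjsme clzf
Hunk 2: at line 7 remove [iaxnq] add [ylz,tdxup,exycy] -> 17 lines: odxz uuis sxunc irqoj ltlnt yhwqh ejhct nlpxw ylz tdxup exycy zrakd mcdd kwa nciwy yjsme clzf
Hunk 3: at line 9 remove [tdxup,exycy,zrakd] add [jyz,hhpi,ifvs] -> 17 lines: odxz uuis sxunc irqoj ltlnt yhwqh ejhct nlpxw ylz jyz hhpi ifvs mcdd kwa nciwy yjsme clzf
Hunk 4: at line 6 remove [ejhct,nlpxw,ylz] add [sehvw,quk,njtg] -> 17 lines: odxz uuis sxunc irqoj ltlnt yhwqh sehvw quk njtg jyz hhpi ifvs mcdd kwa nciwy yjsme clzf
Final line count: 17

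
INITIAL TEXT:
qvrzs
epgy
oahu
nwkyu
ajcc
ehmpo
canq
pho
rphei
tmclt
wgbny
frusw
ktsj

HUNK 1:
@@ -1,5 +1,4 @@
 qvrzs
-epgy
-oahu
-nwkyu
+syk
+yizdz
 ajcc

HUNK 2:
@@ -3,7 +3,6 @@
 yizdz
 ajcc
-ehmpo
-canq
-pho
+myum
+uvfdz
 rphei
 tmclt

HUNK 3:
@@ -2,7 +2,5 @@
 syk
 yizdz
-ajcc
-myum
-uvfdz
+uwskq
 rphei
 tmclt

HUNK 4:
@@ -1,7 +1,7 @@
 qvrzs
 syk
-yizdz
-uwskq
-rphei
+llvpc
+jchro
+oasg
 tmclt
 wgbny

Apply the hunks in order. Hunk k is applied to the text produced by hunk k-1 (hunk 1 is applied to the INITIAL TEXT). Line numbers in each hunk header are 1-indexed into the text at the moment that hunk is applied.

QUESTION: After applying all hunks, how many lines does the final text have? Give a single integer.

Answer: 9

Derivation:
Hunk 1: at line 1 remove [epgy,oahu,nwkyu] add [syk,yizdz] -> 12 lines: qvrzs syk yizdz ajcc ehmpo canq pho rphei tmclt wgbny frusw ktsj
Hunk 2: at line 3 remove [ehmpo,canq,pho] add [myum,uvfdz] -> 11 lines: qvrzs syk yizdz ajcc myum uvfdz rphei tmclt wgbny frusw ktsj
Hunk 3: at line 2 remove [ajcc,myum,uvfdz] add [uwskq] -> 9 lines: qvrzs syk yizdz uwskq rphei tmclt wgbny frusw ktsj
Hunk 4: at line 1 remove [yizdz,uwskq,rphei] add [llvpc,jchro,oasg] -> 9 lines: qvrzs syk llvpc jchro oasg tmclt wgbny frusw ktsj
Final line count: 9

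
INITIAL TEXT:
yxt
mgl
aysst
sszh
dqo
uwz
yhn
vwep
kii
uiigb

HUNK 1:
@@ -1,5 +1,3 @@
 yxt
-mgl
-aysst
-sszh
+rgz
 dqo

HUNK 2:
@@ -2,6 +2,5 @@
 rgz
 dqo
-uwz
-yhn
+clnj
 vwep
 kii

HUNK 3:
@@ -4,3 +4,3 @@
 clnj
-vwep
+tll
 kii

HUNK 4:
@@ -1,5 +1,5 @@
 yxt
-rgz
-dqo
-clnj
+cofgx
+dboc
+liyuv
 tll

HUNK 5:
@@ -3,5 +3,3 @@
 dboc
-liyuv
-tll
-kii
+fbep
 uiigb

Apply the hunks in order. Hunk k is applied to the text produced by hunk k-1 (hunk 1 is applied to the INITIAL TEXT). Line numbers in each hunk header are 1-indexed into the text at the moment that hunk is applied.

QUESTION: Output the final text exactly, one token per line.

Answer: yxt
cofgx
dboc
fbep
uiigb

Derivation:
Hunk 1: at line 1 remove [mgl,aysst,sszh] add [rgz] -> 8 lines: yxt rgz dqo uwz yhn vwep kii uiigb
Hunk 2: at line 2 remove [uwz,yhn] add [clnj] -> 7 lines: yxt rgz dqo clnj vwep kii uiigb
Hunk 3: at line 4 remove [vwep] add [tll] -> 7 lines: yxt rgz dqo clnj tll kii uiigb
Hunk 4: at line 1 remove [rgz,dqo,clnj] add [cofgx,dboc,liyuv] -> 7 lines: yxt cofgx dboc liyuv tll kii uiigb
Hunk 5: at line 3 remove [liyuv,tll,kii] add [fbep] -> 5 lines: yxt cofgx dboc fbep uiigb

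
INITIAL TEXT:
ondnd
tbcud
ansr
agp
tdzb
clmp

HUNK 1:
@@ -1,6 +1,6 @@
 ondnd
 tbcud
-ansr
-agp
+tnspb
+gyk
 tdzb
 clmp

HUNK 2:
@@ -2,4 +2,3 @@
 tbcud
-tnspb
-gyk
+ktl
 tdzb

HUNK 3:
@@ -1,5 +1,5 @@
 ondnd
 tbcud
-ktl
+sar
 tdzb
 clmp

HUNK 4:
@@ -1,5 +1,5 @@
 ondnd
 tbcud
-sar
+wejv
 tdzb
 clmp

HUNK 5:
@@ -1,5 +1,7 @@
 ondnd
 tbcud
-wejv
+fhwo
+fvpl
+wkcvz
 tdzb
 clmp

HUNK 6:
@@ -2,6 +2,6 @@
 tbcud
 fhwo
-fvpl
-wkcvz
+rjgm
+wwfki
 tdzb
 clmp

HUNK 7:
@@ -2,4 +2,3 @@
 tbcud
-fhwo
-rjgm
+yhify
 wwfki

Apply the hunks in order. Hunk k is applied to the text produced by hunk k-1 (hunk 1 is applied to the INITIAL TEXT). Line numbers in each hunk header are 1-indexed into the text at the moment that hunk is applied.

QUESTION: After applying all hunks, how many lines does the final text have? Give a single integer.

Hunk 1: at line 1 remove [ansr,agp] add [tnspb,gyk] -> 6 lines: ondnd tbcud tnspb gyk tdzb clmp
Hunk 2: at line 2 remove [tnspb,gyk] add [ktl] -> 5 lines: ondnd tbcud ktl tdzb clmp
Hunk 3: at line 1 remove [ktl] add [sar] -> 5 lines: ondnd tbcud sar tdzb clmp
Hunk 4: at line 1 remove [sar] add [wejv] -> 5 lines: ondnd tbcud wejv tdzb clmp
Hunk 5: at line 1 remove [wejv] add [fhwo,fvpl,wkcvz] -> 7 lines: ondnd tbcud fhwo fvpl wkcvz tdzb clmp
Hunk 6: at line 2 remove [fvpl,wkcvz] add [rjgm,wwfki] -> 7 lines: ondnd tbcud fhwo rjgm wwfki tdzb clmp
Hunk 7: at line 2 remove [fhwo,rjgm] add [yhify] -> 6 lines: ondnd tbcud yhify wwfki tdzb clmp
Final line count: 6

Answer: 6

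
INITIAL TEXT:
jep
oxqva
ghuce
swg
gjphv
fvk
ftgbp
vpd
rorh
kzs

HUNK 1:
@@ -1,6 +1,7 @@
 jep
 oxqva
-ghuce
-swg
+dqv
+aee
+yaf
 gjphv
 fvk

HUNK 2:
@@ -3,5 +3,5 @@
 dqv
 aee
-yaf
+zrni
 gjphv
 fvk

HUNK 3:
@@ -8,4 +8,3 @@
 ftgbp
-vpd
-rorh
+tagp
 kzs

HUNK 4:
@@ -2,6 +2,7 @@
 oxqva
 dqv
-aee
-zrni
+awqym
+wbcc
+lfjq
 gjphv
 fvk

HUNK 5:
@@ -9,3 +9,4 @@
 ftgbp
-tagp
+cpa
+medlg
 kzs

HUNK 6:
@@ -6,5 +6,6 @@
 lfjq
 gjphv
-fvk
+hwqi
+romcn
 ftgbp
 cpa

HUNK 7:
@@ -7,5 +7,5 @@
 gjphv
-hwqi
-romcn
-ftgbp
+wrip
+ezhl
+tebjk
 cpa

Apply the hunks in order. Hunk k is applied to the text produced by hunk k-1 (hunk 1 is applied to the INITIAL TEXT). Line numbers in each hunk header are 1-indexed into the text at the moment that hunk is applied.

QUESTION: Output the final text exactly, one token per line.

Hunk 1: at line 1 remove [ghuce,swg] add [dqv,aee,yaf] -> 11 lines: jep oxqva dqv aee yaf gjphv fvk ftgbp vpd rorh kzs
Hunk 2: at line 3 remove [yaf] add [zrni] -> 11 lines: jep oxqva dqv aee zrni gjphv fvk ftgbp vpd rorh kzs
Hunk 3: at line 8 remove [vpd,rorh] add [tagp] -> 10 lines: jep oxqva dqv aee zrni gjphv fvk ftgbp tagp kzs
Hunk 4: at line 2 remove [aee,zrni] add [awqym,wbcc,lfjq] -> 11 lines: jep oxqva dqv awqym wbcc lfjq gjphv fvk ftgbp tagp kzs
Hunk 5: at line 9 remove [tagp] add [cpa,medlg] -> 12 lines: jep oxqva dqv awqym wbcc lfjq gjphv fvk ftgbp cpa medlg kzs
Hunk 6: at line 6 remove [fvk] add [hwqi,romcn] -> 13 lines: jep oxqva dqv awqym wbcc lfjq gjphv hwqi romcn ftgbp cpa medlg kzs
Hunk 7: at line 7 remove [hwqi,romcn,ftgbp] add [wrip,ezhl,tebjk] -> 13 lines: jep oxqva dqv awqym wbcc lfjq gjphv wrip ezhl tebjk cpa medlg kzs

Answer: jep
oxqva
dqv
awqym
wbcc
lfjq
gjphv
wrip
ezhl
tebjk
cpa
medlg
kzs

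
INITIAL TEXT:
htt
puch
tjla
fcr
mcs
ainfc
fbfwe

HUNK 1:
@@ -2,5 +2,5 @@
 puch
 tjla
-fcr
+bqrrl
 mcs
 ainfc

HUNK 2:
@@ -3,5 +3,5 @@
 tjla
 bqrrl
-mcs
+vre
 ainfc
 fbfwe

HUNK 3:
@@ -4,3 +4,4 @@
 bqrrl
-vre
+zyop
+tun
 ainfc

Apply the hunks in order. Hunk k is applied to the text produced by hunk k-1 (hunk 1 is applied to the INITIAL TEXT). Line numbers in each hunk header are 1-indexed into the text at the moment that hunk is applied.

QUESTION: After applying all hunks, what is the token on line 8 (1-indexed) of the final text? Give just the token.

Answer: fbfwe

Derivation:
Hunk 1: at line 2 remove [fcr] add [bqrrl] -> 7 lines: htt puch tjla bqrrl mcs ainfc fbfwe
Hunk 2: at line 3 remove [mcs] add [vre] -> 7 lines: htt puch tjla bqrrl vre ainfc fbfwe
Hunk 3: at line 4 remove [vre] add [zyop,tun] -> 8 lines: htt puch tjla bqrrl zyop tun ainfc fbfwe
Final line 8: fbfwe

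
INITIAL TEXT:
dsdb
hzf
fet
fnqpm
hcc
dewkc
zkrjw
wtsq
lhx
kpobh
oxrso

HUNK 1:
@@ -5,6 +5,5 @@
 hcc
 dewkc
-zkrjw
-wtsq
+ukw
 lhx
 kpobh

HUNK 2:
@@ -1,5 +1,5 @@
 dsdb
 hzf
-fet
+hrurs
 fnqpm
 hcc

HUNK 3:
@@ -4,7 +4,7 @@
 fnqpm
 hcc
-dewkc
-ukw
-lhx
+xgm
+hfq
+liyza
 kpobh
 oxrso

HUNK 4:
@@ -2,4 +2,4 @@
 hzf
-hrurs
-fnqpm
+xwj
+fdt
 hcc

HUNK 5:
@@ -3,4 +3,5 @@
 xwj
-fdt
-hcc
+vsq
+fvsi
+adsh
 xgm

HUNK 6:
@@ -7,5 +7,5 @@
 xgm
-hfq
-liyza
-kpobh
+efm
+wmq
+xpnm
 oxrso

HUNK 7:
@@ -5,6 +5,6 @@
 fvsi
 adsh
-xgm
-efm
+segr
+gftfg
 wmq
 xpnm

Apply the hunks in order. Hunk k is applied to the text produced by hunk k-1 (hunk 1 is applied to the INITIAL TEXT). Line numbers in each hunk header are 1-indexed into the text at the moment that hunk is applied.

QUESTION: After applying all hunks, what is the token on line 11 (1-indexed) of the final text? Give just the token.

Hunk 1: at line 5 remove [zkrjw,wtsq] add [ukw] -> 10 lines: dsdb hzf fet fnqpm hcc dewkc ukw lhx kpobh oxrso
Hunk 2: at line 1 remove [fet] add [hrurs] -> 10 lines: dsdb hzf hrurs fnqpm hcc dewkc ukw lhx kpobh oxrso
Hunk 3: at line 4 remove [dewkc,ukw,lhx] add [xgm,hfq,liyza] -> 10 lines: dsdb hzf hrurs fnqpm hcc xgm hfq liyza kpobh oxrso
Hunk 4: at line 2 remove [hrurs,fnqpm] add [xwj,fdt] -> 10 lines: dsdb hzf xwj fdt hcc xgm hfq liyza kpobh oxrso
Hunk 5: at line 3 remove [fdt,hcc] add [vsq,fvsi,adsh] -> 11 lines: dsdb hzf xwj vsq fvsi adsh xgm hfq liyza kpobh oxrso
Hunk 6: at line 7 remove [hfq,liyza,kpobh] add [efm,wmq,xpnm] -> 11 lines: dsdb hzf xwj vsq fvsi adsh xgm efm wmq xpnm oxrso
Hunk 7: at line 5 remove [xgm,efm] add [segr,gftfg] -> 11 lines: dsdb hzf xwj vsq fvsi adsh segr gftfg wmq xpnm oxrso
Final line 11: oxrso

Answer: oxrso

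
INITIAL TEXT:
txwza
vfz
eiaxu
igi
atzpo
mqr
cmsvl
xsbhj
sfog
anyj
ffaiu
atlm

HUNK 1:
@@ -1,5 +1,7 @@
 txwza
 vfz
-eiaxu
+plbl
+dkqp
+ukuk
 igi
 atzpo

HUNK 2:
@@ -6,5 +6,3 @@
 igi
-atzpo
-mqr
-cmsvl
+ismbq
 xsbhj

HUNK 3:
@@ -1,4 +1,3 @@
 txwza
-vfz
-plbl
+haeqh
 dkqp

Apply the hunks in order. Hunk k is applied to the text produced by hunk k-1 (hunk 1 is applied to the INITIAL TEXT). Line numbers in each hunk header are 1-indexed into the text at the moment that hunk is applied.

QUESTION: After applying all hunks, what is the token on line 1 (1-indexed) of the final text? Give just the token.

Hunk 1: at line 1 remove [eiaxu] add [plbl,dkqp,ukuk] -> 14 lines: txwza vfz plbl dkqp ukuk igi atzpo mqr cmsvl xsbhj sfog anyj ffaiu atlm
Hunk 2: at line 6 remove [atzpo,mqr,cmsvl] add [ismbq] -> 12 lines: txwza vfz plbl dkqp ukuk igi ismbq xsbhj sfog anyj ffaiu atlm
Hunk 3: at line 1 remove [vfz,plbl] add [haeqh] -> 11 lines: txwza haeqh dkqp ukuk igi ismbq xsbhj sfog anyj ffaiu atlm
Final line 1: txwza

Answer: txwza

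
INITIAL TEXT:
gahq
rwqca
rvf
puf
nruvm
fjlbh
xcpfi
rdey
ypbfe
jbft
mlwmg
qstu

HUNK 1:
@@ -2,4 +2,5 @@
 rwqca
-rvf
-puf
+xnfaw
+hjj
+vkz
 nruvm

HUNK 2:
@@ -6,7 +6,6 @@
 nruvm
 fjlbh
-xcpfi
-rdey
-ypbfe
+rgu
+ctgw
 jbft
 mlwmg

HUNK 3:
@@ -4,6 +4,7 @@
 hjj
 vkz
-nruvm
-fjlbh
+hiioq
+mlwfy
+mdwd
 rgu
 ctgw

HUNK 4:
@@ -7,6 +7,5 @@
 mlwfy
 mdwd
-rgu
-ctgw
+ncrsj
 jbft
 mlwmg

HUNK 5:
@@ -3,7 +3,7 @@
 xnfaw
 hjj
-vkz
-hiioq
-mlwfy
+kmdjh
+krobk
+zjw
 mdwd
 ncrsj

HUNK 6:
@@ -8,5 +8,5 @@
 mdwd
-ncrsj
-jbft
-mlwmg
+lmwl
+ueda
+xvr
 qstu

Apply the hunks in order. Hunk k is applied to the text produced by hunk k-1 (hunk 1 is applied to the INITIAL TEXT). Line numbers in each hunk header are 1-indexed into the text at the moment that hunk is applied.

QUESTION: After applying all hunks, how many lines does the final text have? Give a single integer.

Hunk 1: at line 2 remove [rvf,puf] add [xnfaw,hjj,vkz] -> 13 lines: gahq rwqca xnfaw hjj vkz nruvm fjlbh xcpfi rdey ypbfe jbft mlwmg qstu
Hunk 2: at line 6 remove [xcpfi,rdey,ypbfe] add [rgu,ctgw] -> 12 lines: gahq rwqca xnfaw hjj vkz nruvm fjlbh rgu ctgw jbft mlwmg qstu
Hunk 3: at line 4 remove [nruvm,fjlbh] add [hiioq,mlwfy,mdwd] -> 13 lines: gahq rwqca xnfaw hjj vkz hiioq mlwfy mdwd rgu ctgw jbft mlwmg qstu
Hunk 4: at line 7 remove [rgu,ctgw] add [ncrsj] -> 12 lines: gahq rwqca xnfaw hjj vkz hiioq mlwfy mdwd ncrsj jbft mlwmg qstu
Hunk 5: at line 3 remove [vkz,hiioq,mlwfy] add [kmdjh,krobk,zjw] -> 12 lines: gahq rwqca xnfaw hjj kmdjh krobk zjw mdwd ncrsj jbft mlwmg qstu
Hunk 6: at line 8 remove [ncrsj,jbft,mlwmg] add [lmwl,ueda,xvr] -> 12 lines: gahq rwqca xnfaw hjj kmdjh krobk zjw mdwd lmwl ueda xvr qstu
Final line count: 12

Answer: 12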